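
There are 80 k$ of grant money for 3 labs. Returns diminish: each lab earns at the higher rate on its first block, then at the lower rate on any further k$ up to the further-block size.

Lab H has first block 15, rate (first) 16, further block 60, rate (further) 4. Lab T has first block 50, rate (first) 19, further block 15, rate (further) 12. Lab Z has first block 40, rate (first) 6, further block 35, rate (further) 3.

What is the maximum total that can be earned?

1370

Treat each block as its own option and order by rate: Lab T/tier1 19 > Lab H/tier1 16 > Lab T/tier2 12 > Lab Z/tier1 6 > Lab H/tier2 4 > Lab Z/tier2 3.
Fill Lab T tier1 block (50 at 19) → 30 left.
Fill Lab H tier1 block (15 at 16) → 15 left.
Lab T/tier2 (12): +15 → 0 left.
Total = 19×50 + 16×15 + 12×15 = 1370.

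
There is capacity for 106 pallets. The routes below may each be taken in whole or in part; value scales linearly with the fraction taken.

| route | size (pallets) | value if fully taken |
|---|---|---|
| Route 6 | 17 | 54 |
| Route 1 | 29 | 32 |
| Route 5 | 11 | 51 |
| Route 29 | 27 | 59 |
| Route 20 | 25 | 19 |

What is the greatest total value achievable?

212.72

Sort by value density: Route 5 51/11≈4.64, Route 6 54/17≈3.18, Route 29 59/27≈2.19, Route 1 32/29≈1.1, Route 20 19/25≈0.76.
Route 5: take in full, 11 pallets for value 51 → 95 left.
Route 6: take in full, 17 pallets for value 54 → 78 left.
Route 29: take in full, 27 pallets for value 59 → 51 left.
All 29 pallets of Route 1 fit (value 32) → 22 remain.
Fill the last 22 pallets with part of Route 20: 22/25 of it earns 16.72.
Total value = 212.72.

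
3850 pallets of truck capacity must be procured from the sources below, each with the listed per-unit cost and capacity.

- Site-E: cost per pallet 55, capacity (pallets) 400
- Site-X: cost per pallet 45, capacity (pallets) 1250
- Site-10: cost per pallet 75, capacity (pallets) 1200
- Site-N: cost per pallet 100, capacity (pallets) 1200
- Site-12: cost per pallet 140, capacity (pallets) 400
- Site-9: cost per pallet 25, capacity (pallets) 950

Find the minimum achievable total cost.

Fill from the cheapest source first.
Take 950 from Site-9 at 25 ; need 2900 more.
Take 1250 from Site-X at 45 ; need 1650 more.
Site-E at 55: take all 400 pallets ; 1250 still needed.
Site-10 at 75: take all 1200 pallets ; 50 still needed.
Site-N (100): take the remaining 50 ; done.
Site-12: unused.
Cost = 950×25 + 1250×45 + 400×55 + 1200×75 + 50×100 = 197000.

197000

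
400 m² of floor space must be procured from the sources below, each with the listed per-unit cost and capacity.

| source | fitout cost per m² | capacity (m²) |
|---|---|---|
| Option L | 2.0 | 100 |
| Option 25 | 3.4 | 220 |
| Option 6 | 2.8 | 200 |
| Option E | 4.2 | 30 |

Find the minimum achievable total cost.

1100

Use sources in increasing cost order.
Option L (2.0): use full 100 — 300 m² to go.
Take 200 from Option 6 at 2.8 — need 100 more.
Take 100 from Option 25 at 3.4 to finish.
Option E: unused.
Cost = 100×2.0 + 200×2.8 + 100×3.4 = 1100.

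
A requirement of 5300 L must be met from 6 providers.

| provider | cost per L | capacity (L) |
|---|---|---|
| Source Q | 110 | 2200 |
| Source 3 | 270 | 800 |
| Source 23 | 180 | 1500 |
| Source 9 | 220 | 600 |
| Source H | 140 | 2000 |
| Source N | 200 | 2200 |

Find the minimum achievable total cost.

720000

Use providers in increasing cost order.
Source Q (110): use full 2200 ; 3100 L to go.
Take 2000 from Source H at 140 ; need 1100 more.
Take 1100 from Source 23 at 180 to finish.
Source N, Source 9, Source 3: unused.
Cost = 2200×110 + 2000×140 + 1100×180 = 720000.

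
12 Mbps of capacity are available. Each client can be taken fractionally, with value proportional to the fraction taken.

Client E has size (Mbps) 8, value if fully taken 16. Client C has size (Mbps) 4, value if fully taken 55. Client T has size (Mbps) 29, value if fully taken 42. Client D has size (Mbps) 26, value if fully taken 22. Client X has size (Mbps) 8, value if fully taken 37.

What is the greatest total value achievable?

Rank by value-to-size ratio: Client C 55/4≈13.8, Client X 37/8≈4.62, Client E 16/8≈2, Client T 42/29≈1.45, Client D 22/26≈0.846.
Take all of Client C (4 Mbps, value 55) ; 8 Mbps left.
Take all of Client X (8 Mbps, value 37) ; 0 Mbps left.
Total value = 92.

92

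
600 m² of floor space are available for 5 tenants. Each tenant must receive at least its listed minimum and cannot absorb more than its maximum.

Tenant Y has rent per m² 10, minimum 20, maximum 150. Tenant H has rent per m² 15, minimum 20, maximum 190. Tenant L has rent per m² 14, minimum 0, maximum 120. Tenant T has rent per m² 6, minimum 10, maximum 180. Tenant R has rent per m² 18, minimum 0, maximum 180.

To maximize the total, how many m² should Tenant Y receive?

Meeting every minimum uses 20+20+0+10+0 = 50 m², leaving 550.
Order the tenants by rent per m²: Tenant R 18 > Tenant H 15 > Tenant L 14 > Tenant Y 10 > Tenant T 6.
Give Tenant R 180 more to hit its cap of 180 ; 370 left.
Tenant H: +170 to 190 (cap) ; 200 left.
Tenant L: +120 to 120 (cap) ; 80 left.
Only 80 left; Tenant Y takes them to reach 100.

100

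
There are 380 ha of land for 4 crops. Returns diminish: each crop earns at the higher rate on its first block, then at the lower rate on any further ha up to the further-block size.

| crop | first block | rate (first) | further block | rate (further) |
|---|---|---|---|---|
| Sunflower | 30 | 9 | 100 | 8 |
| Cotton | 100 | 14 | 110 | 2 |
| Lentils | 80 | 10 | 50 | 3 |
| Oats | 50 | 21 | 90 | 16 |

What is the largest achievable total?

Rank every tier by rate: Oats/first 21 > Oats/second 16 > Cotton/first 14 > Lentils/first 10 > Sunflower/first 9 > Sunflower/second 8 > Lentils/second 3 > Cotton/second 2.
Oats first at 21: fill all 50 → 330 left.
Oats second at 16: fill all 90 → 240 left.
Cotton/first (14): +100 → 140 left.
Fill Lentils first block (80 at 10) → 60 left.
Fill Sunflower first block (30 at 9) → 30 left.
Sunflower/second: +30 of 100 at 8; pool empty.
Total = 21×50 + 16×90 + 14×100 + 10×80 + 9×30 + 8×30 = 5200.

5200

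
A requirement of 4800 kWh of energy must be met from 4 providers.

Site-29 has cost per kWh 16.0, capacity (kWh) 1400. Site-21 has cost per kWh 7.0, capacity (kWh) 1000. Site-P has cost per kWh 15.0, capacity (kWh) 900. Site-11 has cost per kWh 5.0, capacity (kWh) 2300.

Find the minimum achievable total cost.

41600

Use providers in increasing cost order.
Take 2300 from Site-11 at 5.0 — need 2500 more.
Take 1000 from Site-21 at 7.0 — need 1500 more.
Site-P at 15.0: take all 900 kWh — 600 still needed.
Take 600 from Site-29 at 16.0 to finish.
Cost = 2300×5.0 + 1000×7.0 + 900×15.0 + 600×16.0 = 41600.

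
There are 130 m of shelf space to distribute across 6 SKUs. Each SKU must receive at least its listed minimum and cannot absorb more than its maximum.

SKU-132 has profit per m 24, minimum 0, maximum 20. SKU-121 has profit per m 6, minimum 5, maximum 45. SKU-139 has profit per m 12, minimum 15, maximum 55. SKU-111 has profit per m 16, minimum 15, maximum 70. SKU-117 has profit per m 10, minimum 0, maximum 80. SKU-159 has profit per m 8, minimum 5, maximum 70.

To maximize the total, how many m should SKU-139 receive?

Meeting every minimum uses 0+5+15+15+0+5 = 40 m, leaving 90.
Highest profit per m first: SKU-132 24 > SKU-111 16 > SKU-139 12 > SKU-117 10 > SKU-159 8 > SKU-121 6.
SKU-132 takes 20 more to reach its cap of 20 — 70 left.
SKU-111: +55 to 70 (cap) — 15 left.
SKU-139: +15 (room for 40) → 30. Pool exhausted.

30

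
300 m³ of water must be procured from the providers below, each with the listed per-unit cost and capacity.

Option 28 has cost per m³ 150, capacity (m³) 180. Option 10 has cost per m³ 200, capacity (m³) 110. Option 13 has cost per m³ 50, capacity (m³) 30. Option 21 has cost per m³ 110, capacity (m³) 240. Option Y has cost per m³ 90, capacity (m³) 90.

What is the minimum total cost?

29400

Fill from the cheapest provider first.
Option 13 (50): use full 30 — 270 m³ to go.
Option Y (90): use full 90 — 180 m³ to go.
Option 21 at 110: take 180 of its 240 — requirement met.
Option 28, Option 10: unused.
Cost = 30×50 + 90×90 + 180×110 = 29400.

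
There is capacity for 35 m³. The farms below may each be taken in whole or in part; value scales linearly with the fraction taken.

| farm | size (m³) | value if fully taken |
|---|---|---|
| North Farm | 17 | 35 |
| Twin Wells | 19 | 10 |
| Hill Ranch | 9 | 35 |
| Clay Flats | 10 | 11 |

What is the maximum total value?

Sort by value density: Hill Ranch 35/9≈3.89, North Farm 35/17≈2.06, Clay Flats 11/10≈1.1, Twin Wells 10/19≈0.526.
Take all of Hill Ranch (9 m³, value 35) ; 26 m³ left.
North Farm: take in full, 17 m³ for value 35 ; 9 left.
Fill the last 9 m³ with part of Clay Flats: 9/10 of it earns 9.9.
Total value = 79.9.

79.9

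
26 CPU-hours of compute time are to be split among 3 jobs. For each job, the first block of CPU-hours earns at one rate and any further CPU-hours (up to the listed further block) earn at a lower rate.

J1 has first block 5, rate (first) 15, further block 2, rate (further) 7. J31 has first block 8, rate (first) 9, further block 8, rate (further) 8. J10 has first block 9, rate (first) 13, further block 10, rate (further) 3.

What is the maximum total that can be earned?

Treat each block as its own option and order by rate: J1/first 15 > J10/first 13 > J31/first 9 > J31/second 8 > J1/second 7 > J10/second 3.
Fill J1 first block (5 at 15) — 21 left.
J10/first (13): +9 — 12 left.
J31 first at 9: fill all 8 — 4 left.
J31/second: +4 of 8 at 8; pool empty.
Total = 15×5 + 13×9 + 9×8 + 8×4 = 296.

296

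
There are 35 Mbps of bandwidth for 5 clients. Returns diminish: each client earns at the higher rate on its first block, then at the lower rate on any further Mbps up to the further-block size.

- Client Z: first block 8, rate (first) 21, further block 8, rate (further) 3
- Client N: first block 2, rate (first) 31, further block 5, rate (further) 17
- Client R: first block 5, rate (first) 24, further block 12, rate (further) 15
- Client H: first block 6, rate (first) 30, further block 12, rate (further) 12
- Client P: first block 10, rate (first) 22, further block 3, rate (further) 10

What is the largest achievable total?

Rank every tier by rate: Client N/T1 31 > Client H/T1 30 > Client R/T1 24 > Client P/T1 22 > Client Z/T1 21 > Client N/T2 17 > Client R/T2 15 > Client H/T2 12 > Client P/T2 10 > Client Z/T2 3.
Fill Client N T1 block (2 at 31) — 33 left.
Client H/T1 (30): +6 — 27 left.
Client R/T1 (24): +5 — 22 left.
Client P T1 at 22: fill all 10 — 12 left.
Client Z T1 at 21: fill all 8 — 4 left.
Client N/T2: +4 of 5 at 17; pool empty.
Total = 31×2 + 30×6 + 24×5 + 22×10 + 21×8 + 17×4 = 818.

818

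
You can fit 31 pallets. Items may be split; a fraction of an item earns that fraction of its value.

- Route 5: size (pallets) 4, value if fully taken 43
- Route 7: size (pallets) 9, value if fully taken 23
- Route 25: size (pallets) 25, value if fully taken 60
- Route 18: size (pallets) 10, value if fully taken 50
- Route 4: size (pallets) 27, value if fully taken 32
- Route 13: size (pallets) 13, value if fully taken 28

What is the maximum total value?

135.2

Sort by value density: Route 5 43/4≈10.8, Route 18 50/10≈5, Route 7 23/9≈2.56, Route 25 60/25≈2.4, Route 13 28/13≈2.15, Route 4 32/27≈1.19.
Take all of Route 5 (4 pallets, value 43) — 27 pallets left.
All 10 pallets of Route 18 fit (value 50) — 17 remain.
Take all of Route 7 (9 pallets, value 23) — 8 pallets left.
8 pallets left: a 8/25 share of Route 25 gives 60×8/25 = 19.2.
Total value = 135.2.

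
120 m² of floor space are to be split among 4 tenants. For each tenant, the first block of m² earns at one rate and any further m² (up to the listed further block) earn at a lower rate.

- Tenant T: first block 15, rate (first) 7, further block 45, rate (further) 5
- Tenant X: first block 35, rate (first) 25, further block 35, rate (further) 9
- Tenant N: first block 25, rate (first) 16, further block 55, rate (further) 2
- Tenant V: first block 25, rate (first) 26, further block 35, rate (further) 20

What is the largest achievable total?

2625

Rank every tier by rate: Tenant V/T1 26 > Tenant X/T1 25 > Tenant V/T2 20 > Tenant N/T1 16 > Tenant X/T2 9 > Tenant T/T1 7 > Tenant T/T2 5 > Tenant N/T2 2.
Fill Tenant V T1 block (25 at 26) ; 95 left.
Fill Tenant X T1 block (35 at 25) ; 60 left.
Tenant V T2 at 20: fill all 35 ; 25 left.
Tenant N/T1 (16): +25 ; 0 left.
Total = 26×25 + 25×35 + 20×35 + 16×25 = 2625.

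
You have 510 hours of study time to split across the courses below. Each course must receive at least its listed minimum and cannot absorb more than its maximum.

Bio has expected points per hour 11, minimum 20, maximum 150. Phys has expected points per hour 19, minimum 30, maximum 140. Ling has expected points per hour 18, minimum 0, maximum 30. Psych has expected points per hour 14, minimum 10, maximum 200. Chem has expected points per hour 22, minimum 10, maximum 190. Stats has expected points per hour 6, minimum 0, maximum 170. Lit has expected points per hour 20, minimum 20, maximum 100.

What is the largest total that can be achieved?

10020

Meeting every minimum uses 20+30+0+10+10+0+20 = 90 hours, leaving 420.
Order the courses by expected points per hour: Chem 22 > Lit 20 > Phys 19 > Ling 18 > Psych 14 > Bio 11 > Stats 6.
Chem takes 180 more to reach its cap of 190 → 240 left.
Lit takes 80 more to reach its cap of 100 → 160 left.
Give Phys 110 more to hit its cap of 140 → 50 left.
Ling: +30 to 30 (cap) → 20 left.
Psych has room for 190 more but only 20 remain, so it gets 30.
Total = 11×20 + 19×140 + 18×30 + 14×30 + 22×190 + 20×100 = 10020.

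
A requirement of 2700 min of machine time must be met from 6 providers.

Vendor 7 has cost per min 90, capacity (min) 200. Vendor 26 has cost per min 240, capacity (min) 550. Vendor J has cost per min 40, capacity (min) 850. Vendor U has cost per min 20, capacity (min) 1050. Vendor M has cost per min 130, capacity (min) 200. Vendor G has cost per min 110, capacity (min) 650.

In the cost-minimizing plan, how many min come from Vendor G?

Fill from the cheapest provider first.
Take 1050 from Vendor U at 20 → need 1650 more.
Vendor J (40): use full 850 → 800 min to go.
Take 200 from Vendor 7 at 90 → need 600 more.
Vendor G at 110: take 600 of its 650 → requirement met.
Vendor M, Vendor 26: unused.

600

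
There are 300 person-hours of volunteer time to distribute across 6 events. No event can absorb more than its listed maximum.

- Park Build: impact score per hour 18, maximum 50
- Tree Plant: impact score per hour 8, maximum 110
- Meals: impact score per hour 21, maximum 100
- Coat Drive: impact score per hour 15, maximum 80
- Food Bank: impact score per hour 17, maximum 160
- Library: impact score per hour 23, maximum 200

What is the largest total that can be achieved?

Order the events by impact score per hour: Library 23 > Meals 21 > Park Build 18 > Food Bank 17 > Coat Drive 15 > Tree Plant 8.
Library takes 200 to reach its cap of 200 → 100 left.
Meals: +100 to 100 (cap) → 0 left.
Total = 21×100 + 23×200 = 6700.

6700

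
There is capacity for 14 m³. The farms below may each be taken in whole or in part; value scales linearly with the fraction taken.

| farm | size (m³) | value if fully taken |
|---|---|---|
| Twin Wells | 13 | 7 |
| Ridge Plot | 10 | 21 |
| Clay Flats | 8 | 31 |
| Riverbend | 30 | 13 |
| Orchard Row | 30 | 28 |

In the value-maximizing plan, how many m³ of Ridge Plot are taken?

Rank by value-to-size ratio: Clay Flats 31/8≈3.88, Ridge Plot 21/10≈2.1, Orchard Row 28/30≈0.933, Twin Wells 7/13≈0.538, Riverbend 13/30≈0.433.
Clay Flats: take in full, 8 m³ for value 31 — 6 left.
6 m³ left: a 6/10 share of Ridge Plot gives 21×6/10 = 12.6.

6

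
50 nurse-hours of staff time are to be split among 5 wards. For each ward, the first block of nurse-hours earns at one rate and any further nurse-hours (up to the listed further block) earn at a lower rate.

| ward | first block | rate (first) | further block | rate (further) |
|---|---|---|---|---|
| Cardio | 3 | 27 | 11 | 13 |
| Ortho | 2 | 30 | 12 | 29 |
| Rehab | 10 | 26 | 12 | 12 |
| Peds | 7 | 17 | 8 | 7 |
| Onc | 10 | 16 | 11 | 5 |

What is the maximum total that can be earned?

Order all 10 blocks by rate: Ortho/first 30 > Ortho/second 29 > Cardio/first 27 > Rehab/first 26 > Peds/first 17 > Onc/first 16 > Cardio/second 13 > Rehab/second 12 > Peds/second 7 > Onc/second 5.
Ortho first at 30: fill all 2 — 48 left.
Fill Ortho second block (12 at 29) — 36 left.
Cardio/first (27): +3 — 33 left.
Rehab/first (26): +10 — 23 left.
Peds first at 17: fill all 7 — 16 left.
Onc first at 16: fill all 10 — 6 left.
6 remain; put them into Cardio second at 13.
Total = 30×2 + 29×12 + 27×3 + 26×10 + 17×7 + 16×10 + 13×6 = 1106.

1106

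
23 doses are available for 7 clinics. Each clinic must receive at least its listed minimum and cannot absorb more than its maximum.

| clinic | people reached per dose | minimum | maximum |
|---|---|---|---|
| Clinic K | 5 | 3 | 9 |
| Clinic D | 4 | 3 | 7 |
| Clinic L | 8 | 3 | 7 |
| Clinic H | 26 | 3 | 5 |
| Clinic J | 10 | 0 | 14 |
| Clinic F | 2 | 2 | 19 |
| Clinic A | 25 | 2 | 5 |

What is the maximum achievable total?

330

Meeting every minimum uses 3+3+3+3+0+2+2 = 16 doses, leaving 7.
Order the clinics by people reached per dose: Clinic H 26 > Clinic A 25 > Clinic J 10 > Clinic L 8 > Clinic K 5 > Clinic D 4 > Clinic F 2.
Clinic H takes 2 more to reach its cap of 5 ; 5 left.
Clinic A takes 3 more to reach its cap of 5 ; 2 left.
Clinic J has room for 14 more but only 2 remain, so it gets 2.
Total = 5×3 + 4×3 + 8×3 + 26×5 + 10×2 + 2×2 + 25×5 = 330.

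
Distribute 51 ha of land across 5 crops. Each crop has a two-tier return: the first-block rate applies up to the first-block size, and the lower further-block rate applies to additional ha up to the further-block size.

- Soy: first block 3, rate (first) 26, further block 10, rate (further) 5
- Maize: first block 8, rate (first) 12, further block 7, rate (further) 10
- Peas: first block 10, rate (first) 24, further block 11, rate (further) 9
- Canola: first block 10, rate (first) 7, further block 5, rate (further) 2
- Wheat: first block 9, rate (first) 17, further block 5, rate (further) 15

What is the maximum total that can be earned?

Rank every tier by rate: Soy/first 26 > Peas/first 24 > Wheat/first 17 > Wheat/second 15 > Maize/first 12 > Maize/second 10 > Peas/second 9 > Canola/first 7 > Soy/second 5 > Canola/second 2.
Soy first at 26: fill all 3 ; 48 left.
Peas first at 24: fill all 10 ; 38 left.
Wheat/first (17): +9 ; 29 left.
Wheat second at 15: fill all 5 ; 24 left.
Maize/first (12): +8 ; 16 left.
Maize/second (10): +7 ; 9 left.
Peas second at 9: only 9 left, fill 9.
Total = 26×3 + 24×10 + 17×9 + 15×5 + 12×8 + 10×7 + 9×9 = 793.

793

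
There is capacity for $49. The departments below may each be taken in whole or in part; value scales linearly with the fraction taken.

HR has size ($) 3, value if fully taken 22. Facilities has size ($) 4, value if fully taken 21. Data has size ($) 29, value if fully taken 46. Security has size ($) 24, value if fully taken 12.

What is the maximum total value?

Sort by value density: HR 22/3≈7.33, Facilities 21/4≈5.25, Data 46/29≈1.59, Security 12/24≈0.5.
Take all of HR (3 $, value 22) — 46 $ left.
Facilities: take in full, 4 $ for value 21 — 42 left.
Data: take in full, 29 $ for value 46 — 13 left.
13 $ left: a 13/24 share of Security gives 12×13/24 = 6.5.
Total value = 95.5.

95.5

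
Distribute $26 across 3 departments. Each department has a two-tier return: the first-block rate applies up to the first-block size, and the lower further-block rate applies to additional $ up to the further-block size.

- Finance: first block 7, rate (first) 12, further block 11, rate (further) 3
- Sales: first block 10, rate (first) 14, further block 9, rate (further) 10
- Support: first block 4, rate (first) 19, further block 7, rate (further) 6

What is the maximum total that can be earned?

Treat each block as its own option and order by rate: Support/first 19 > Sales/first 14 > Finance/first 12 > Sales/second 10 > Support/second 6 > Finance/second 3.
Support first at 19: fill all 4 — 22 left.
Sales/first (14): +10 — 12 left.
Fill Finance first block (7 at 12) — 5 left.
5 remain; put them into Sales second at 10.
Total = 19×4 + 14×10 + 12×7 + 10×5 = 350.

350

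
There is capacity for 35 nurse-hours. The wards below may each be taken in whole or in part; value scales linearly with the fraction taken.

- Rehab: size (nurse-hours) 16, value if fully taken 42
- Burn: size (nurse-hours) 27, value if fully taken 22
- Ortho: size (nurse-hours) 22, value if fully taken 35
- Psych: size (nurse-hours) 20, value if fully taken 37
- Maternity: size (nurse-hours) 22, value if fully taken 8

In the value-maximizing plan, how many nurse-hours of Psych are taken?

19

Rank by value-to-size ratio: Rehab 42/16≈2.62, Psych 37/20≈1.85, Ortho 35/22≈1.59, Burn 22/27≈0.815, Maternity 8/22≈0.364.
All 16 nurse-hours of Rehab fit (value 42) ; 19 remain.
19 nurse-hours left: a 19/20 share of Psych gives 37×19/20 = 35.15.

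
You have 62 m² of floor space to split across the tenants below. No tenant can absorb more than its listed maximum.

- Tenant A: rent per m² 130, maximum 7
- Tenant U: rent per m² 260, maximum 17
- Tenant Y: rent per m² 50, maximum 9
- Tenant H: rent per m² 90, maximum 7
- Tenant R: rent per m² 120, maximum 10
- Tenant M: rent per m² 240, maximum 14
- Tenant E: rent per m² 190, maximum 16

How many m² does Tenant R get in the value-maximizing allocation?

Order the tenants by rent per m²: Tenant U 260 > Tenant M 240 > Tenant E 190 > Tenant A 130 > Tenant R 120 > Tenant H 90 > Tenant Y 50.
Tenant U takes 17 to reach its cap of 17 → 45 left.
Give Tenant M 14 to hit its cap of 14 → 31 left.
Give Tenant E 16 to hit its cap of 16 → 15 left.
Tenant A: +7 to 7 (cap) → 8 left.
Tenant R has room for 10 but only 8 remain, so it gets 8.

8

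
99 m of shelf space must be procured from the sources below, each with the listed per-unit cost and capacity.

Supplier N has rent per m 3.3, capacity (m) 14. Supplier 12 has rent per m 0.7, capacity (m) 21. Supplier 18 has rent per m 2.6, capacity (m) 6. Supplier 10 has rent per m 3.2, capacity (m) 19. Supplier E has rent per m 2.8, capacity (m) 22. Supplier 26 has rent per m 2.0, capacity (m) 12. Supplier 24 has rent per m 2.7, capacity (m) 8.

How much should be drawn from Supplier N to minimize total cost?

Fill from the cheapest source first.
Supplier 12 (0.7): use full 21 ; 78 m to go.
Supplier 26 (2.0): use full 12 ; 66 m to go.
Supplier 18 at 2.6: take all 6 m ; 60 still needed.
Take 8 from Supplier 24 at 2.7 ; need 52 more.
Supplier E at 2.8: take all 22 m ; 30 still needed.
Supplier 10 (3.2): use full 19 ; 11 m to go.
Supplier N (3.3): take the remaining 11 ; done.

11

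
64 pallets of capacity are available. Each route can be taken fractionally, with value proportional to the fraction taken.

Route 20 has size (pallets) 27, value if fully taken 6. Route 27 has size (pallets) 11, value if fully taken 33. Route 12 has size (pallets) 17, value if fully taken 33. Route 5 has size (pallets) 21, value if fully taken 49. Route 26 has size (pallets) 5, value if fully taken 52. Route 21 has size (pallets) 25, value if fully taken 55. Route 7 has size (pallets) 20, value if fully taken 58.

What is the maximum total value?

207.4

Sort by value density: Route 26 52/5≈10.4, Route 27 33/11≈3, Route 7 58/20≈2.9, Route 5 49/21≈2.33, Route 21 55/25≈2.2, Route 12 33/17≈1.94, Route 20 6/27≈0.222.
Route 26: take in full, 5 pallets for value 52 — 59 left.
Take all of Route 27 (11 pallets, value 33) — 48 pallets left.
Route 7: take in full, 20 pallets for value 58 — 28 left.
Route 5: take in full, 21 pallets for value 49 — 7 left.
Fill the last 7 pallets with part of Route 21: 7/25 of it earns 15.4.
Total value = 207.4.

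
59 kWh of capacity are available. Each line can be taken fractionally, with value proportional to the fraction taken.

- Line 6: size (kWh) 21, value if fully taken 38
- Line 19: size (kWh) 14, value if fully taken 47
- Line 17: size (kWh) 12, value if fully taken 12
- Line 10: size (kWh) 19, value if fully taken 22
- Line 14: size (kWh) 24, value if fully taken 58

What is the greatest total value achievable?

Sort by value density: Line 19 47/14≈3.36, Line 14 58/24≈2.42, Line 6 38/21≈1.81, Line 10 22/19≈1.16, Line 17 12/12≈1.
Take all of Line 19 (14 kWh, value 47) → 45 kWh left.
All 24 kWh of Line 14 fit (value 58) → 21 remain.
Line 6: take in full, 21 kWh for value 38 → 0 left.
Total value = 143.

143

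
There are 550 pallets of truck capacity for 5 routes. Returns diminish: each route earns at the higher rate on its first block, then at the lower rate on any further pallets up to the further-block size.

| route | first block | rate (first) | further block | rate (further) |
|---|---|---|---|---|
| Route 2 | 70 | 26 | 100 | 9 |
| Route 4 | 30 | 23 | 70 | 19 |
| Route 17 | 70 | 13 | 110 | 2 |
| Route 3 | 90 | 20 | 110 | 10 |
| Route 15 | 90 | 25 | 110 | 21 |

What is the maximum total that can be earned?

Rank every tier by rate: Route 2/T1 26 > Route 15/T1 25 > Route 4/T1 23 > Route 15/T2 21 > Route 3/T1 20 > Route 4/T2 19 > Route 17/T1 13 > Route 3/T2 10 > Route 2/T2 9 > Route 17/T2 2.
Fill Route 2 T1 block (70 at 26) → 480 left.
Route 15 T1 at 25: fill all 90 → 390 left.
Fill Route 4 T1 block (30 at 23) → 360 left.
Route 15/T2 (21): +110 → 250 left.
Route 3 T1 at 20: fill all 90 → 160 left.
Route 4 T2 at 19: fill all 70 → 90 left.
Route 17 T1 at 13: fill all 70 → 20 left.
20 remain; put them into Route 3 T2 at 10.
Total = 26×70 + 25×90 + 23×30 + 21×110 + 20×90 + 19×70 + 13×70 + 10×20 = 11310.

11310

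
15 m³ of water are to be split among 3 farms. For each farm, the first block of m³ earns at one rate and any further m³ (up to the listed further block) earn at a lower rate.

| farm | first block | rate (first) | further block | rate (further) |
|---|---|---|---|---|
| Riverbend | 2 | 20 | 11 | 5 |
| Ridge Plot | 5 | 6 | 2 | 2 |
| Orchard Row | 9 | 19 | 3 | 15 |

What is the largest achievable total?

262

Order all 6 blocks by rate: Riverbend/T1 20 > Orchard Row/T1 19 > Orchard Row/T2 15 > Ridge Plot/T1 6 > Riverbend/T2 5 > Ridge Plot/T2 2.
Fill Riverbend T1 block (2 at 20) ; 13 left.
Orchard Row/T1 (19): +9 ; 4 left.
Orchard Row T2 at 15: fill all 3 ; 1 left.
Ridge Plot/T1: +1 of 5 at 6; pool empty.
Total = 20×2 + 19×9 + 15×3 + 6×1 = 262.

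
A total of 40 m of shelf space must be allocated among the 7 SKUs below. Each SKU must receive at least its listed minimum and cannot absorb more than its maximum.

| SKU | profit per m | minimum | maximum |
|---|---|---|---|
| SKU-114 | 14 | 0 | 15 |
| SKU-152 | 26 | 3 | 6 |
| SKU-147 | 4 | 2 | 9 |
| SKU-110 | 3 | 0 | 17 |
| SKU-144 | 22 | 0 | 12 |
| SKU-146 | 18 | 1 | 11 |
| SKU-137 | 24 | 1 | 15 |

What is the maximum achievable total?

878

Meeting every minimum uses 0+3+2+0+0+1+1 = 7 m, leaving 33.
Order the SKUs by profit per m: SKU-152 26 > SKU-137 24 > SKU-144 22 > SKU-146 18 > SKU-114 14 > SKU-147 4 > SKU-110 3.
SKU-152: +3 to 6 (cap) ; 30 left.
Give SKU-137 14 more to hit its cap of 15 ; 16 left.
Give SKU-144 12 more to hit its cap of 12 ; 4 left.
SKU-146 has room for 10 more but only 4 remain, so it gets 5.
Total = 26×6 + 4×2 + 22×12 + 18×5 + 24×15 = 878.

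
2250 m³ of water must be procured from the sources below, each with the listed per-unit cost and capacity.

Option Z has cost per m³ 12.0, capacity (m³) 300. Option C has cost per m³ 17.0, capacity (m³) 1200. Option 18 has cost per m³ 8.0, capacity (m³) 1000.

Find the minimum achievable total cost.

Cheapest first:
Take 1000 from Option 18 at 8.0 — need 1250 more.
Take 300 from Option Z at 12.0 — need 950 more.
Option C (17.0): take the remaining 950 — done.
Cost = 1000×8.0 + 300×12.0 + 950×17.0 = 27750.

27750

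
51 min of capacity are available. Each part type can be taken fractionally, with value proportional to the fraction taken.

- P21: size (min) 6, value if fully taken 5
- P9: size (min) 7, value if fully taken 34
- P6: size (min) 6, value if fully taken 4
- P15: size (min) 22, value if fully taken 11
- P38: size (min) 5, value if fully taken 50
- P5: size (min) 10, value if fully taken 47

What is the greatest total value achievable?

148.5

Sort by value density: P38 50/5≈10, P9 34/7≈4.86, P5 47/10≈4.7, P21 5/6≈0.833, P6 4/6≈0.667, P15 11/22≈0.5.
All 5 min of P38 fit (value 50) ; 46 remain.
Take all of P9 (7 min, value 34) ; 39 min left.
Take all of P5 (10 min, value 47) ; 29 min left.
Take all of P21 (6 min, value 5) ; 23 min left.
Take all of P6 (6 min, value 4) ; 17 min left.
Fill the last 17 min with part of P15: 17/22 of it earns 8.5.
Total value = 148.5.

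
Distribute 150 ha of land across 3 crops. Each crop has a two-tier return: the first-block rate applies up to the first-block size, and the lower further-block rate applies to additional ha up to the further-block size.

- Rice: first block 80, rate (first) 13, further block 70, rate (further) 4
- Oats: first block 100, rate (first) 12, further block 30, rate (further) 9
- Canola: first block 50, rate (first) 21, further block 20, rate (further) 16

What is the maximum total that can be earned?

Treat each block as its own option and order by rate: Canola/T1 21 > Canola/T2 16 > Rice/T1 13 > Oats/T1 12 > Oats/T2 9 > Rice/T2 4.
Canola T1 at 21: fill all 50 → 100 left.
Canola T2 at 16: fill all 20 → 80 left.
Rice/T1 (13): +80 → 0 left.
Total = 21×50 + 16×20 + 13×80 = 2410.

2410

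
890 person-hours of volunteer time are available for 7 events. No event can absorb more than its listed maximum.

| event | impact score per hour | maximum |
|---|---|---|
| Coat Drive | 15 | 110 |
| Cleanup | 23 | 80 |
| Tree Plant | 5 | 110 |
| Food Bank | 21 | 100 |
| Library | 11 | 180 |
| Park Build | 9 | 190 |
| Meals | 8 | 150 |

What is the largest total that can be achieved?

10880

Rank by impact score per hour: Cleanup 23 > Food Bank 21 > Coat Drive 15 > Library 11 > Park Build 9 > Meals 8 > Tree Plant 5.
Give Cleanup 80 to hit its cap of 80 → 810 left.
Food Bank takes 100 to reach its cap of 100 → 710 left.
Give Coat Drive 110 to hit its cap of 110 → 600 left.
Library: +180 to 180 (cap) → 420 left.
Give Park Build 190 to hit its cap of 190 → 230 left.
Meals takes 150 to reach its cap of 150 → 80 left.
Tree Plant has room for 110 but only 80 remain, so it gets 80.
Total = 15×110 + 23×80 + 5×80 + 21×100 + 11×180 + 9×190 + 8×150 = 10880.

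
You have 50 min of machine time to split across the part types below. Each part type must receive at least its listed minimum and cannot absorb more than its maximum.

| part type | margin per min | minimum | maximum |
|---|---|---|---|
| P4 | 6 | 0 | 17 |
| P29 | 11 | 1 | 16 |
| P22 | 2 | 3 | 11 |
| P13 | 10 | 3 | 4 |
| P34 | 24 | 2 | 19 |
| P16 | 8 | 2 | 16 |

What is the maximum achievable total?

742

Meeting every minimum uses 0+1+3+3+2+2 = 11 min, leaving 39.
Rank by margin per min: P34 24 > P29 11 > P13 10 > P16 8 > P4 6 > P22 2.
P34: +17 to 19 (cap) ; 22 left.
P29 takes 15 more to reach its cap of 16 ; 7 left.
P13 takes 1 more to reach its cap of 4 ; 6 left.
P16 has room for 14 more but only 6 remain, so it gets 8.
Total = 11×16 + 2×3 + 10×4 + 24×19 + 8×8 = 742.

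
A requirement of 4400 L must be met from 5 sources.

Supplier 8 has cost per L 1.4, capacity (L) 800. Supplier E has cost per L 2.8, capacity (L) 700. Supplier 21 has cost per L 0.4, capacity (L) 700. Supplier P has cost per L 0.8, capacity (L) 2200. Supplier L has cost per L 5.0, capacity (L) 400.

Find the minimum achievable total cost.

5120

Fill from the cheapest source first.
Take 700 from Supplier 21 at 0.4 ; need 3700 more.
Supplier P at 0.8: take all 2200 L ; 1500 still needed.
Supplier 8 at 1.4: take all 800 L ; 700 still needed.
Supplier E (2.8): use full 700 ; 0 L to go.
Supplier L: unused.
Cost = 700×0.4 + 2200×0.8 + 800×1.4 + 700×2.8 = 5120.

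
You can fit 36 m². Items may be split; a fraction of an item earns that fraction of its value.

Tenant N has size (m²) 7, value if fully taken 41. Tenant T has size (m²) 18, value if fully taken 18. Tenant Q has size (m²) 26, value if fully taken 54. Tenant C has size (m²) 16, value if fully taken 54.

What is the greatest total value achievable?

Rank by value-to-size ratio: Tenant N 41/7≈5.86, Tenant C 54/16≈3.38, Tenant Q 54/26≈2.08, Tenant T 18/18≈1.
All 7 m² of Tenant N fit (value 41) → 29 remain.
Tenant C: take in full, 16 m² for value 54 → 13 left.
Fill the last 13 m² with part of Tenant Q: 13/26 of it earns 27.
Total value = 122.

122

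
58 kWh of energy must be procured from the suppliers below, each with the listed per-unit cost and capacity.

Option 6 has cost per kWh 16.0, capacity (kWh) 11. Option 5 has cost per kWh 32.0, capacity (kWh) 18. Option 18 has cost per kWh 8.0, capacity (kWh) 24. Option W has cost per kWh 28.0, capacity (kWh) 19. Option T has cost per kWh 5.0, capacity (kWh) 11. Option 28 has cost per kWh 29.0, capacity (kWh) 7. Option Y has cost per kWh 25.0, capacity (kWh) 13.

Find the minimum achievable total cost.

Cheapest first:
Option T at 5.0: take all 11 kWh ; 47 still needed.
Take 24 from Option 18 at 8.0 ; need 23 more.
Take 11 from Option 6 at 16.0 ; need 12 more.
Option Y (25.0): take the remaining 12 ; done.
Option W, Option 28, Option 5: unused.
Cost = 11×5.0 + 24×8.0 + 11×16.0 + 12×25.0 = 723.

723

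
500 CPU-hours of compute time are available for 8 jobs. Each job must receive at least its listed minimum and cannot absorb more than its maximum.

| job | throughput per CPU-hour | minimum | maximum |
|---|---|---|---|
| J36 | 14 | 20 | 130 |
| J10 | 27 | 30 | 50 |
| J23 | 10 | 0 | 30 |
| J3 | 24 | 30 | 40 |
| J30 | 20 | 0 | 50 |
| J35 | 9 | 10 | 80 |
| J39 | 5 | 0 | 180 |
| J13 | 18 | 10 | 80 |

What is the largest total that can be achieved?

7790

Meeting every minimum uses 20+30+0+30+0+10+0+10 = 100 CPU-hours, leaving 400.
Order the jobs by throughput per CPU-hour: J10 27 > J3 24 > J30 20 > J13 18 > J36 14 > J23 10 > J35 9 > J39 5.
Give J10 20 more to hit its cap of 50 ; 380 left.
J3 takes 10 more to reach its cap of 40 ; 370 left.
J30 takes 50 more to reach its cap of 50 ; 320 left.
J13: +70 to 80 (cap) ; 250 left.
J36 takes 110 more to reach its cap of 130 ; 140 left.
J23 takes 30 more to reach its cap of 30 ; 110 left.
J35: +70 to 80 (cap) ; 40 left.
J39: +40 (room for 180) → 40. Pool exhausted.
Total = 14×130 + 27×50 + 10×30 + 24×40 + 20×50 + 9×80 + 5×40 + 18×80 = 7790.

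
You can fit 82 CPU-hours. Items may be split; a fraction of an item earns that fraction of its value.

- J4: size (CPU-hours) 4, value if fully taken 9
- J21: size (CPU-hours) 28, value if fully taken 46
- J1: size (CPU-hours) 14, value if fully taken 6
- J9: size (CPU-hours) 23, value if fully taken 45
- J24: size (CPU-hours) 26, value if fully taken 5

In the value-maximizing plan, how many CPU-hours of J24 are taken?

13

Rank by value-to-size ratio: J4 9/4≈2.25, J9 45/23≈1.96, J21 46/28≈1.64, J1 6/14≈0.429, J24 5/26≈0.192.
Take all of J4 (4 CPU-hours, value 9) → 78 CPU-hours left.
J9: take in full, 23 CPU-hours for value 45 → 55 left.
Take all of J21 (28 CPU-hours, value 46) → 27 CPU-hours left.
J1: take in full, 14 CPU-hours for value 6 → 13 left.
Only 13 CPU-hours remain; take 13/26 of J24 for value 5×13/26 = 2.5.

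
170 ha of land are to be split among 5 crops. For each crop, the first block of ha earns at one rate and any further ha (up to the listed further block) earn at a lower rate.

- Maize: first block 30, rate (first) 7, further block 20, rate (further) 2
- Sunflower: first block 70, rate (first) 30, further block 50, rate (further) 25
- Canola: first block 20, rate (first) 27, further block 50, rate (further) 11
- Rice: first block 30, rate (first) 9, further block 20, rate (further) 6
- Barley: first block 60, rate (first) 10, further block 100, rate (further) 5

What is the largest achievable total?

4220

Treat each block as its own option and order by rate: Sunflower/first 30 > Canola/first 27 > Sunflower/second 25 > Canola/second 11 > Barley/first 10 > Rice/first 9 > Maize/first 7 > Rice/second 6 > Barley/second 5 > Maize/second 2.
Sunflower first at 30: fill all 70 → 100 left.
Canola/first (27): +20 → 80 left.
Sunflower second at 25: fill all 50 → 30 left.
30 remain; put them into Canola second at 11.
Total = 30×70 + 27×20 + 25×50 + 11×30 = 4220.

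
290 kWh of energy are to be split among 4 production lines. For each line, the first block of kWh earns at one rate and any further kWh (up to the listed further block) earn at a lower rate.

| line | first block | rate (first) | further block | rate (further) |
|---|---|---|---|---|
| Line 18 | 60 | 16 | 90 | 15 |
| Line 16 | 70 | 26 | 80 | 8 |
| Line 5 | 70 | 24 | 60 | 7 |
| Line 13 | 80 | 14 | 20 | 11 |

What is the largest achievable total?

Order all 8 blocks by rate: Line 16/tier1 26 > Line 5/tier1 24 > Line 18/tier1 16 > Line 18/tier2 15 > Line 13/tier1 14 > Line 13/tier2 11 > Line 16/tier2 8 > Line 5/tier2 7.
Line 16 tier1 at 26: fill all 70 ; 220 left.
Line 5/tier1 (24): +70 ; 150 left.
Line 18 tier1 at 16: fill all 60 ; 90 left.
Fill Line 18 tier2 block (90 at 15) ; 0 left.
Total = 26×70 + 24×70 + 16×60 + 15×90 = 5810.

5810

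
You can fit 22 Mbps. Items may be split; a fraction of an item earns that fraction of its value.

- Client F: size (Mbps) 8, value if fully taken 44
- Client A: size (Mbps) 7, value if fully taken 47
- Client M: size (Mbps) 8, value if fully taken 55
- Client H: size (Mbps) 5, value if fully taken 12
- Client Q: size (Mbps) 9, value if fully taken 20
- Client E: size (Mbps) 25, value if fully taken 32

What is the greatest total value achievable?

Rank by value-to-size ratio: Client M 55/8≈6.88, Client A 47/7≈6.71, Client F 44/8≈5.5, Client H 12/5≈2.4, Client Q 20/9≈2.22, Client E 32/25≈1.28.
Take all of Client M (8 Mbps, value 55) — 14 Mbps left.
Take all of Client A (7 Mbps, value 47) — 7 Mbps left.
Fill the last 7 Mbps with part of Client F: 7/8 of it earns 38.5.
Total value = 140.5.

140.5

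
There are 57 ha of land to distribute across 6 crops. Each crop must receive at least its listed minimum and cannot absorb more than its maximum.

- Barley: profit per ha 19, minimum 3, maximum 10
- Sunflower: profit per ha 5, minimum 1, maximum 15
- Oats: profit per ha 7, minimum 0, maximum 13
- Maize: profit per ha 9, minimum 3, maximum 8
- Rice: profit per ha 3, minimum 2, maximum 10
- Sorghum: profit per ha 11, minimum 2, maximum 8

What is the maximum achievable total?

525

Meeting every minimum uses 3+1+0+3+2+2 = 11 ha, leaving 46.
Rank by profit per ha: Barley 19 > Sorghum 11 > Maize 9 > Oats 7 > Sunflower 5 > Rice 3.
Give Barley 7 more to hit its cap of 10 — 39 left.
Give Sorghum 6 more to hit its cap of 8 — 33 left.
Give Maize 5 more to hit its cap of 8 — 28 left.
Give Oats 13 more to hit its cap of 13 — 15 left.
Sunflower takes 14 more to reach its cap of 15 — 1 left.
Rice: +1 (room for 8) → 3. Pool exhausted.
Total = 19×10 + 5×15 + 7×13 + 9×8 + 3×3 + 11×8 = 525.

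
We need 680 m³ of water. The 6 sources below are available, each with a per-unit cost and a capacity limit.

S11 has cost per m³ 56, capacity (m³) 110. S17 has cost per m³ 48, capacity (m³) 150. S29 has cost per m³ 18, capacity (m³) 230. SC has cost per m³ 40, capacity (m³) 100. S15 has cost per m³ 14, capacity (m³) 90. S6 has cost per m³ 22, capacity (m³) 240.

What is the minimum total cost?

Fill from the cheapest source first.
S15 at 14: take all 90 m³ → 590 still needed.
S29 (18): use full 230 → 360 m³ to go.
S6 (22): use full 240 → 120 m³ to go.
Take 100 from SC at 40 → need 20 more.
S17 (48): take the remaining 20 → done.
S11: unused.
Cost = 90×14 + 230×18 + 240×22 + 100×40 + 20×48 = 15640.

15640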